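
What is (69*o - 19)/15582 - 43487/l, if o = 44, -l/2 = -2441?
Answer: -23674480/2716833 ≈ -8.7140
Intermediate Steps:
l = 4882 (l = -2*(-2441) = 4882)
(69*o - 19)/15582 - 43487/l = (69*44 - 19)/15582 - 43487/4882 = (3036 - 19)*(1/15582) - 43487*1/4882 = 3017*(1/15582) - 43487/4882 = 431/2226 - 43487/4882 = -23674480/2716833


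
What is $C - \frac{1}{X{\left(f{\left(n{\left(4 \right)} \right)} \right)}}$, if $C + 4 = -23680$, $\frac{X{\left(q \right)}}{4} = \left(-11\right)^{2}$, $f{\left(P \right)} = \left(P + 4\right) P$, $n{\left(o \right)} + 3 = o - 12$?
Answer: $- \frac{11463057}{484} \approx -23684.0$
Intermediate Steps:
$n{\left(o \right)} = -15 + o$ ($n{\left(o \right)} = -3 + \left(o - 12\right) = -3 + \left(-12 + o\right) = -15 + o$)
$f{\left(P \right)} = P \left(4 + P\right)$ ($f{\left(P \right)} = \left(4 + P\right) P = P \left(4 + P\right)$)
$X{\left(q \right)} = 484$ ($X{\left(q \right)} = 4 \left(-11\right)^{2} = 4 \cdot 121 = 484$)
$C = -23684$ ($C = -4 - 23680 = -23684$)
$C - \frac{1}{X{\left(f{\left(n{\left(4 \right)} \right)} \right)}} = -23684 - \frac{1}{484} = - \frac{11463057}{484}$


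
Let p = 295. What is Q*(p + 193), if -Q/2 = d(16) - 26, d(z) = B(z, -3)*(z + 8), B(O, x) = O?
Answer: -349408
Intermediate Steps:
d(z) = z*(8 + z) (d(z) = z*(z + 8) = z*(8 + z))
Q = -716 (Q = -2*(16*(8 + 16) - 26) = -2*(16*24 - 26) = -2*(384 - 26) = -2*358 = -716)
Q*(p + 193) = -716*(295 + 193) = -716*488 = -349408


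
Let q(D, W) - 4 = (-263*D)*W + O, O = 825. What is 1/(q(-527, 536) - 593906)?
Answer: 1/73697059 ≈ 1.3569e-8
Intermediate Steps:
q(D, W) = 829 - 263*D*W (q(D, W) = 4 + ((-263*D)*W + 825) = 4 + (-263*D*W + 825) = 4 + (825 - 263*D*W) = 829 - 263*D*W)
1/(q(-527, 536) - 593906) = 1/((829 - 263*(-527)*536) - 593906) = 1/((829 + 74290136) - 593906) = 1/(74290965 - 593906) = 1/73697059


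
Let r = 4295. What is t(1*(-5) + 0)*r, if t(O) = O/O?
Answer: 4295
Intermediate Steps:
t(O) = 1
t(1*(-5) + 0)*r = 1*4295 = 4295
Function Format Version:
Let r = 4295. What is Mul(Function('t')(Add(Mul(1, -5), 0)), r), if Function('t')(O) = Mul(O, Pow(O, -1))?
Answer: 4295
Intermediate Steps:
Function('t')(O) = 1
Mul(Function('t')(Add(Mul(1, -5), 0)), r) = Mul(1, 4295) = 4295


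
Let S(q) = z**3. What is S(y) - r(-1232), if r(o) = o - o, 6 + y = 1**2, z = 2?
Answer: 8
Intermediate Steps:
y = -5 (y = -6 + 1**2 = -6 + 1 = -5)
r(o) = 0
S(q) = 8 (S(q) = 2**3 = 8)
S(y) - r(-1232) = 8 - 1*0 = 8 + 0 = 8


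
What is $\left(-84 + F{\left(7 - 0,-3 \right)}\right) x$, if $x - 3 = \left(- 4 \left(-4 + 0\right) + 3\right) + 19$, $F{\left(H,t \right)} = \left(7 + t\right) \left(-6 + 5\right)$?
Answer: $-3608$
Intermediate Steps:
$F{\left(H,t \right)} = -7 - t$ ($F{\left(H,t \right)} = \left(7 + t\right) \left(-1\right) = -7 - t$)
$x = 41$ ($x = 3 + \left(\left(- 4 \left(-4 + 0\right) + 3\right) + 19\right) = 3 + \left(\left(\left(-4\right) \left(-4\right) + 3\right) + 19\right) = 3 + \left(\left(16 + 3\right) + 19\right) = 3 + \left(19 + 19\right) = 3 + 38 = 41$)
$\left(-84 + F{\left(7 - 0,-3 \right)}\right) x = \left(-84 - 4\right) 41 = \left(-88\right) 41 = -3608$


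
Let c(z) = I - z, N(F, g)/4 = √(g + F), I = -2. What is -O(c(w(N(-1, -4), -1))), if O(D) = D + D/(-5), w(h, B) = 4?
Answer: 24/5 ≈ 4.8000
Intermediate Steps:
N(F, g) = 4*√(F + g) (N(F, g) = 4*√(g + F) = 4*√(F + g))
c(z) = -2 - z
O(D) = 4*D/5 (O(D) = D + D*(-⅕) = D - D/5 = 4*D/5)
-O(c(w(N(-1, -4), -1))) = -4*(-2 - 1*4)/5 = -4*(-2 - 4)/5 = -4*(-6)/5 = -1*(-24/5) = 24/5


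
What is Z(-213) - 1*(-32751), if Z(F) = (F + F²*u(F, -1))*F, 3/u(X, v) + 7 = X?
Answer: 46177191/220 ≈ 2.0990e+5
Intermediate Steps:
u(X, v) = 3/(-7 + X)
Z(F) = F*(F + 3*F²/(-7 + F)) (Z(F) = (F + F²*(3/(-7 + F)))*F = (F + 3*F²/(-7 + F))*F = F*(F + 3*F²/(-7 + F)))
Z(-213) - 1*(-32751) = (-213)²*(-7 + 4*(-213))/(-7 - 213) - 1*(-32751) = 45369*(-7 - 852)/(-220) + 32751 = 45369*(-1/220)*(-859) + 32751 = 38971971/220 + 32751 = 46177191/220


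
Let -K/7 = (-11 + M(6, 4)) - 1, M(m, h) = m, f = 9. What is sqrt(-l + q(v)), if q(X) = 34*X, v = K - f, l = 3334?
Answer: 2*I*sqrt(553) ≈ 47.032*I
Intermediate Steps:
K = 42 (K = -7*((-11 + 6) - 1) = -7*(-5 - 1) = -7*(-6) = 42)
v = 33 (v = 42 - 1*9 = 42 - 9 = 33)
sqrt(-l + q(v)) = sqrt(-1*3334 + 34*33) = sqrt(-3334 + 1122) = sqrt(-2212) = 2*I*sqrt(553)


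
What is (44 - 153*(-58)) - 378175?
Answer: -369257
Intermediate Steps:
(44 - 153*(-58)) - 378175 = (44 + 8874) - 378175 = 8918 - 378175 = -369257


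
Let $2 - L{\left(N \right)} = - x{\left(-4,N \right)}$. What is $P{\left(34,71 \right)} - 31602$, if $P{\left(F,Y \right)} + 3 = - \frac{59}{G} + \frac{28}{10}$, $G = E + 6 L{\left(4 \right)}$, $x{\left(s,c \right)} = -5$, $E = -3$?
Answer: $- \frac{3317936}{105} \approx -31599.0$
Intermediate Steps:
$L{\left(N \right)} = -3$ ($L{\left(N \right)} = 2 - \left(-1\right) \left(-5\right) = 2 - 5 = -3$)
$G = -21$ ($G = -3 + 6 \left(-3\right) = -3 - 18 = -21$)
$P{\left(F,Y \right)} = \frac{274}{105}$ ($P{\left(F,Y \right)} = -3 + \left(- \frac{59}{-21} + \frac{28}{10}\right) = -3 + \left(\left(-59\right) \left(- \frac{1}{21}\right) + 28 \cdot \frac{1}{10}\right) = -3 + \left(\frac{59}{21} + \frac{14}{5}\right) = -3 + \frac{589}{105} = \frac{274}{105}$)
$P{\left(34,71 \right)} - 31602 = \frac{274}{105} - 31602 = - \frac{3317936}{105}$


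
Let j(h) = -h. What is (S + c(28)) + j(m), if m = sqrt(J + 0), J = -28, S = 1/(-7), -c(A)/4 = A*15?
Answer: -11761/7 - 2*I*sqrt(7) ≈ -1680.1 - 5.2915*I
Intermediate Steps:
c(A) = -60*A (c(A) = -4*A*15 = -60*A)
S = -1/7 ≈ -0.14286
m = 2*I*sqrt(7) (m = sqrt(-28 + 0) = sqrt(-28) = 2*I*sqrt(7) ≈ 5.2915*I)
(S + c(28)) + j(m) = (-1/7 - 60*28) - 2*I*sqrt(7) = (-1/7 - 1680) - 2*I*sqrt(7) = -11761/7 - 2*I*sqrt(7)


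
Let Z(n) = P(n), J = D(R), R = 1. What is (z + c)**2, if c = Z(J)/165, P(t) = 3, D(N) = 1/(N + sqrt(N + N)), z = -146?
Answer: 64464841/3025 ≈ 21311.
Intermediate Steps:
D(N) = 1/(N + sqrt(2)*sqrt(N)) (D(N) = 1/(N + sqrt(2*N)) = 1/(N + sqrt(2)*sqrt(N)))
J = 1/(1 + sqrt(2)) (J = 1/(1 + sqrt(2)*sqrt(1)) = 1/(1 + sqrt(2)*1) = 1/(1 + sqrt(2)) ≈ 0.41421)
Z(n) = 3
c = 1/55 (c = 3/165 = 3*(1/165) = 1/55 ≈ 0.018182)
(z + c)**2 = (-146 + 1/55)**2 = (-8029/55)**2 = 64464841/3025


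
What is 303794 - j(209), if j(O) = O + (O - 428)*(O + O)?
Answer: 395127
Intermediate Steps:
j(O) = O + 2*O*(-428 + O) (j(O) = O + (-428 + O)*(2*O) = O + 2*O*(-428 + O))
303794 - j(209) = 303794 - 209*(-855 + 2*209) = 303794 - 209*(-855 + 418) = 303794 - 209*(-437) = 303794 - 1*(-91333) = 303794 + 91333 = 395127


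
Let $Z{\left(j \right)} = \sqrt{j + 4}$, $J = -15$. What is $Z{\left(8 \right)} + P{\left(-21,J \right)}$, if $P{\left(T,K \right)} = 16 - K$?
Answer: $31 + 2 \sqrt{3} \approx 34.464$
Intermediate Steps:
$Z{\left(j \right)} = \sqrt{4 + j}$
$Z{\left(8 \right)} + P{\left(-21,J \right)} = \sqrt{4 + 8} + \left(16 - -15\right) = \sqrt{12} + \left(16 + 15\right) = 2 \sqrt{3} + 31 = 31 + 2 \sqrt{3}$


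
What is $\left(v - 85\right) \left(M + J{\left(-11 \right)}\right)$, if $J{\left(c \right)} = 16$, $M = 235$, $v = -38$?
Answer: $-30873$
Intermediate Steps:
$\left(v - 85\right) \left(M + J{\left(-11 \right)}\right) = \left(-38 - 85\right) \left(235 + 16\right) = \left(-123\right) 251 = -30873$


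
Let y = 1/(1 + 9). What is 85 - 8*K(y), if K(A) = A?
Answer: 421/5 ≈ 84.200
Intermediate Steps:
y = ⅒ (y = 1/10 = ⅒ ≈ 0.10000)
85 - 8*K(y) = 85 - 8*⅒ = 85 - ⅘ = 421/5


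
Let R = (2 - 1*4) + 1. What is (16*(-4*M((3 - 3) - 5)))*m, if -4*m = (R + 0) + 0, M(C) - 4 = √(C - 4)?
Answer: -64 - 48*I ≈ -64.0 - 48.0*I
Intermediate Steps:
R = -1 (R = (2 - 4) + 1 = -2 + 1 = -1)
M(C) = 4 + √(-4 + C) (M(C) = 4 + √(C - 4) = 4 + √(-4 + C))
m = ¼ (m = -((-1 + 0) + 0)/4 = -(-1 + 0)/4 = -¼*(-1) = ¼ ≈ 0.25000)
(16*(-4*M((3 - 3) - 5)))*m = (16*(-4*(4 + √(-4 + ((3 - 3) - 5)))))*(¼) = (16*(-4*(4 + √(-4 + (0 - 5)))))*(¼) = (16*(-4*(4 + √(-4 - 5))))*(¼) = (16*(-4*(4 + √(-9))))*(¼) = (16*(-4*(4 + 3*I)))*(¼) = (16*(-16 - 12*I))*(¼) = (-256 - 192*I)*(¼) = -64 - 48*I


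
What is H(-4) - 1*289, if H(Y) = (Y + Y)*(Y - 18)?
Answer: -113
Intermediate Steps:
H(Y) = 2*Y*(-18 + Y) (H(Y) = (2*Y)*(-18 + Y) = 2*Y*(-18 + Y))
H(-4) - 1*289 = 2*(-4)*(-18 - 4) - 1*289 = 2*(-4)*(-22) - 289 = 176 - 289 = -113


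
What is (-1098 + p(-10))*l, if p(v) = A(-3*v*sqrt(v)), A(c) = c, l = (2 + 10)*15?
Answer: -197640 + 5400*I*sqrt(10) ≈ -1.9764e+5 + 17076.0*I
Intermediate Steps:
l = 180 (l = 12*15 = 180)
p(v) = -3*v**(3/2) (p(v) = -3*v*sqrt(v) = -3*v**(3/2))
(-1098 + p(-10))*l = (-1098 - (-30)*I*sqrt(10))*180 = (-1098 + 30*I*sqrt(10))*180 = -197640 + 5400*I*sqrt(10)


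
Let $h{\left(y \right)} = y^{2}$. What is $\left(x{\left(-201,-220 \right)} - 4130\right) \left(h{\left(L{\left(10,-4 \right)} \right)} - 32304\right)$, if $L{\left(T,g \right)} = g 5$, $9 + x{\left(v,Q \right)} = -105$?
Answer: $135400576$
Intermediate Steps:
$x{\left(v,Q \right)} = -114$ ($x{\left(v,Q \right)} = -9 - 105 = -114$)
$L{\left(T,g \right)} = 5 g$
$\left(x{\left(-201,-220 \right)} - 4130\right) \left(h{\left(L{\left(10,-4 \right)} \right)} - 32304\right) = \left(-114 - 4130\right) \left(\left(5 \left(-4\right)\right)^{2} - 32304\right) = - 4244 \left(\left(-20\right)^{2} - 32304\right) = - 4244 \left(400 - 32304\right) = \left(-4244\right) \left(-31904\right) = 135400576$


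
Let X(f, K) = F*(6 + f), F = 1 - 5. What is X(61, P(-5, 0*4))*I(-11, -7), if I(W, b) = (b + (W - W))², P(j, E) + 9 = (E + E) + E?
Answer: -13132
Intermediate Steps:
F = -4
P(j, E) = -9 + 3*E (P(j, E) = -9 + ((E + E) + E) = -9 + (2*E + E) = -9 + 3*E)
I(W, b) = b² (I(W, b) = (b + 0)² = b²)
X(f, K) = -24 - 4*f (X(f, K) = -4*(6 + f) = -24 - 4*f)
X(61, P(-5, 0*4))*I(-11, -7) = (-24 - 4*61)*(-7)² = (-24 - 244)*49 = -268*49 = -13132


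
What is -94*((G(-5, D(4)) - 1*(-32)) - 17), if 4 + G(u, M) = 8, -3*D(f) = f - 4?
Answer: -1786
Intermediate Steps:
D(f) = 4/3 - f/3 (D(f) = -(f - 4)/3 = -(-4 + f)/3 = 4/3 - f/3)
G(u, M) = 4 (G(u, M) = -4 + 8 = 4)
-94*((G(-5, D(4)) - 1*(-32)) - 17) = -94*((4 - 1*(-32)) - 17) = -94*((4 + 32) - 17) = -94*(36 - 17) = -94*19 = -1786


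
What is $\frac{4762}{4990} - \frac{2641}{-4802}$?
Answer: $\frac{18022857}{11980990} \approx 1.5043$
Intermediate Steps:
$\frac{4762}{4990} - \frac{2641}{-4802} = 4762 \cdot \frac{1}{4990} - - \frac{2641}{4802} = \frac{2381}{2495} + \frac{2641}{4802} = \frac{18022857}{11980990}$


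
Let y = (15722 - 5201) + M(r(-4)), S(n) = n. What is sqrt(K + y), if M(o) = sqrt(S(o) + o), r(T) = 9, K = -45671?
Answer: sqrt(-35150 + 3*sqrt(2)) ≈ 187.47*I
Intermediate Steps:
M(o) = sqrt(2)*sqrt(o) (M(o) = sqrt(o + o) = sqrt(2*o) = sqrt(2)*sqrt(o))
y = 10521 + 3*sqrt(2) (y = (15722 - 5201) + sqrt(2)*sqrt(9) = 10521 + sqrt(2)*3 = 10521 + 3*sqrt(2) ≈ 10525.)
sqrt(K + y) = sqrt(-45671 + (10521 + 3*sqrt(2))) = sqrt(-35150 + 3*sqrt(2))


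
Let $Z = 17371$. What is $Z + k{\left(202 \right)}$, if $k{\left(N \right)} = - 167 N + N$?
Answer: $-16161$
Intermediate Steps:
$k{\left(N \right)} = - 166 N$
$Z + k{\left(202 \right)} = 17371 - 33532 = -16161$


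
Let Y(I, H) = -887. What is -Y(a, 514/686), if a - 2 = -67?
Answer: 887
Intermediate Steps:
a = -65 (a = 2 - 67 = -65)
-Y(a, 514/686) = -1*(-887) = 887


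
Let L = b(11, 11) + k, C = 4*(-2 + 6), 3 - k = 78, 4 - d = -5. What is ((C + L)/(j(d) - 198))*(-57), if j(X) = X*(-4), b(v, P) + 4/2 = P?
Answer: -475/39 ≈ -12.179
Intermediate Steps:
d = 9 (d = 4 - 1*(-5) = 4 + 5 = 9)
b(v, P) = -2 + P
k = -75 (k = 3 - 1*78 = 3 - 78 = -75)
j(X) = -4*X
C = 16 (C = 4*4 = 16)
L = -66 (L = (-2 + 11) - 75 = 9 - 75 = -66)
((C + L)/(j(d) - 198))*(-57) = ((16 - 66)/(-4*9 - 198))*(-57) = -50/(-36 - 198)*(-57) = -50/(-234)*(-57) = -50*(-1/234)*(-57) = (25/117)*(-57) = -475/39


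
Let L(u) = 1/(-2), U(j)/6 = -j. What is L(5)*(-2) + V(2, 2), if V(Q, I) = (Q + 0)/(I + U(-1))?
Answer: 5/4 ≈ 1.2500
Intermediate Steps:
U(j) = -6*j (U(j) = 6*(-j) = -6*j)
V(Q, I) = Q/(6 + I) (V(Q, I) = (Q + 0)/(I - 6*(-1)) = Q/(I + 6) = Q/(6 + I))
L(u) = -½
L(5)*(-2) + V(2, 2) = -½*(-2) + 2/(6 + 2) = 1 + 2/8 = 1 + 2*(⅛) = 1 + ¼ = 5/4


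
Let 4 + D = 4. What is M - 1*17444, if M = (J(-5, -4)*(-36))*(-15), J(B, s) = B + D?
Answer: -20144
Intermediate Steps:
D = 0 (D = -4 + 4 = 0)
J(B, s) = B (J(B, s) = B + 0 = B)
M = -2700 (M = -5*(-36)*(-15) = 180*(-15) = -2700)
M - 1*17444 = -2700 - 1*17444 = -2700 - 17444 = -20144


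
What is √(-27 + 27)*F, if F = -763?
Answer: 0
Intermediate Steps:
√(-27 + 27)*F = √(-27 + 27)*(-763) = √0*(-763) = 0*(-763) = 0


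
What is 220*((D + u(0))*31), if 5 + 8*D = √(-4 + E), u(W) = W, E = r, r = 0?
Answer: -8525/2 + 1705*I ≈ -4262.5 + 1705.0*I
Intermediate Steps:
E = 0
D = -5/8 + I/4 (D = -5/8 + √(-4 + 0)/8 = -5/8 + √(-4)/8 = -5/8 + (2*I)/8 = -5/8 + I/4 ≈ -0.625 + 0.25*I)
220*((D + u(0))*31) = 220*(((-5/8 + I/4) + 0)*31) = 220*((-5/8 + I/4)*31) = 220*(-155/8 + 31*I/4) = -8525/2 + 1705*I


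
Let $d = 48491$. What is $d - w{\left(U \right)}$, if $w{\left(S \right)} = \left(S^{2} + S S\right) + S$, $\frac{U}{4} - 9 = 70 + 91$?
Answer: $-876989$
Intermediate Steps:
$U = 680$ ($U = 36 + 4 \left(70 + 91\right) = 36 + 4 \cdot 161 = 36 + 644 = 680$)
$w{\left(S \right)} = S + 2 S^{2}$ ($w{\left(S \right)} = \left(S^{2} + S^{2}\right) + S = 2 S^{2} + S = S + 2 S^{2}$)
$d - w{\left(U \right)} = 48491 - 680 \left(1 + 2 \cdot 680\right) = 48491 - 680 \left(1 + 1360\right) = 48491 - 680 \cdot 1361 = 48491 - 925480 = -876989$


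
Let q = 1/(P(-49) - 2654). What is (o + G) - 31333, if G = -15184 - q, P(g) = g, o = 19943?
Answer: -71829521/2703 ≈ -26574.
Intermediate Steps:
q = -1/2703 (q = 1/(-49 - 2654) = 1/(-2703) = -1/2703 ≈ -0.00036996)
G = -41042351/2703 (G = -15184 - 1*(-1/2703) = -15184 + 1/2703 = -41042351/2703 ≈ -15184.)
(o + G) - 31333 = (19943 - 41042351/2703) - 31333 = 12863578/2703 - 31333 = -71829521/2703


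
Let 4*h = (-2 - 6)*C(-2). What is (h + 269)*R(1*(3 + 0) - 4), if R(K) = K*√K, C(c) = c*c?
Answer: -261*I ≈ -261.0*I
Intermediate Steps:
C(c) = c²
h = -8 (h = ((-2 - 6)*(-2)²)/4 = (-8*4)/4 = (¼)*(-32) = -8)
R(K) = K^(3/2)
(h + 269)*R(1*(3 + 0) - 4) = (-8 + 269)*(1*(3 + 0) - 4)^(3/2) = 261*(1*3 - 4)^(3/2) = 261*(3 - 4)^(3/2) = 261*(-1)^(3/2) = 261*(-I) = -261*I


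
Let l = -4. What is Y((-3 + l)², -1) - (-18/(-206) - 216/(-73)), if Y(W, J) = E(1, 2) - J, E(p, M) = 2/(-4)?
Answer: -38291/15038 ≈ -2.5463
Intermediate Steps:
E(p, M) = -½ (E(p, M) = 2*(-¼) = -½)
Y(W, J) = -½ - J
Y((-3 + l)², -1) - (-18/(-206) - 216/(-73)) = (-½ - 1*(-1)) - (-18/(-206) - 216/(-73)) = (-½ + 1) - (-18*(-1/206) - 216*(-1/73)) = ½ - (9/103 + 216/73) = ½ - 1*22905/7519 = ½ - 22905/7519 = -38291/15038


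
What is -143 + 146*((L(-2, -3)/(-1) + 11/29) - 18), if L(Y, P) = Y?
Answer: -70285/29 ≈ -2423.6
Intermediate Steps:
-143 + 146*((L(-2, -3)/(-1) + 11/29) - 18) = -143 + 146*((-2/(-1) + 11/29) - 18) = -143 + 146*((-2*(-1) + 11*(1/29)) - 18) = -143 + 146*((2 + 11/29) - 18) = -143 + 146*(69/29 - 18) = -143 + 146*(-453/29) = -143 - 66138/29 = -70285/29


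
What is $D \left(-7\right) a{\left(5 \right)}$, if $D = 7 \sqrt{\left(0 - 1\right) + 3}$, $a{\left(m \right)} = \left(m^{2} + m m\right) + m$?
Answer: $- 2695 \sqrt{2} \approx -3811.3$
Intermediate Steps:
$a{\left(m \right)} = m + 2 m^{2}$ ($a{\left(m \right)} = \left(m^{2} + m^{2}\right) + m = 2 m^{2} + m = m + 2 m^{2}$)
$D = 7 \sqrt{2}$ ($D = 7 \sqrt{-1 + 3} = 7 \sqrt{2} \approx 9.8995$)
$D \left(-7\right) a{\left(5 \right)} = 7 \sqrt{2} \left(-7\right) 5 \left(1 + 2 \cdot 5\right) = - 49 \sqrt{2} \cdot 5 \left(1 + 10\right) = - 49 \sqrt{2} \cdot 5 \cdot 11 = - 49 \sqrt{2} \cdot 55 = - 2695 \sqrt{2}$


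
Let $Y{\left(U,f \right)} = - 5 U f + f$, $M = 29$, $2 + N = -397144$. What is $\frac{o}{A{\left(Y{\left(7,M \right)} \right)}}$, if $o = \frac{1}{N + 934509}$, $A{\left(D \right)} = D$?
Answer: $- \frac{1}{529839918} \approx -1.8874 \cdot 10^{-9}$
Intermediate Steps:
$N = -397146$ ($N = -2 - 397144 = -397146$)
$Y{\left(U,f \right)} = f - 5 U f$ ($Y{\left(U,f \right)} = - 5 U f + f = f - 5 U f$)
$o = \frac{1}{537363}$ ($o = \frac{1}{-397146 + 934509} = \frac{1}{537363} \approx 1.8609 \cdot 10^{-6}$)
$\frac{o}{A{\left(Y{\left(7,M \right)} \right)}} = \frac{1}{537363 \cdot 29 \left(1 - 35\right)} = \frac{1}{537363 \cdot 29 \left(-34\right)} = \frac{1}{537363 \left(-986\right)} = \frac{1}{537363} \left(- \frac{1}{986}\right) = - \frac{1}{529839918}$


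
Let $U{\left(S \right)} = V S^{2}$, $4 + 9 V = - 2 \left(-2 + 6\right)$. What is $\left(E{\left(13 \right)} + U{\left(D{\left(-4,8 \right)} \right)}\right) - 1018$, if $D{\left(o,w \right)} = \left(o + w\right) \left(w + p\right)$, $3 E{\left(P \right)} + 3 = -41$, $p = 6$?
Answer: $-5214$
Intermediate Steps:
$E{\left(P \right)} = - \frac{44}{3}$ ($E{\left(P \right)} = -1 + \frac{1}{3} \left(-41\right) = -1 - \frac{41}{3} = - \frac{44}{3}$)
$D{\left(o,w \right)} = \left(6 + w\right) \left(o + w\right)$ ($D{\left(o,w \right)} = \left(o + w\right) \left(w + 6\right) = \left(o + w\right) \left(6 + w\right) = \left(6 + w\right) \left(o + w\right)$)
$V = - \frac{4}{3}$ ($V = - \frac{4}{9} + \frac{\left(-2\right) \left(-2 + 6\right)}{9} = - \frac{4}{9} + \frac{\left(-2\right) 4}{9} = - \frac{4}{9} + \frac{1}{9} \left(-8\right) = - \frac{4}{9} - \frac{8}{9} = - \frac{4}{3} \approx -1.3333$)
$U{\left(S \right)} = - \frac{4 S^{2}}{3}$
$\left(E{\left(13 \right)} + U{\left(D{\left(-4,8 \right)} \right)}\right) - 1018 = \left(- \frac{44}{3} - \frac{4 \left(8^{2} + 6 \left(-4\right) + 6 \cdot 8 - 32\right)^{2}}{3}\right) - 1018 = \left(- \frac{44}{3} - \frac{4 \left(64 - 24 + 48 - 32\right)^{2}}{3}\right) - 1018 = \left(- \frac{44}{3} - \frac{4 \cdot 56^{2}}{3}\right) - 1018 = \left(- \frac{44}{3} - \frac{12544}{3}\right) - 1018 = -4196 - 1018 = -5214$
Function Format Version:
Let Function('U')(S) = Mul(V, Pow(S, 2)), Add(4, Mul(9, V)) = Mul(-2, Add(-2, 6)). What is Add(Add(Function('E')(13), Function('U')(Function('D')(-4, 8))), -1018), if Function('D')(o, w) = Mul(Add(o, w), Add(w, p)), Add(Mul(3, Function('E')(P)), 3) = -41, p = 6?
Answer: -5214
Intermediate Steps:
Function('E')(P) = Rational(-44, 3) (Function('E')(P) = Add(-1, Mul(Rational(1, 3), -41)) = Add(-1, Rational(-41, 3)) = Rational(-44, 3))
Function('D')(o, w) = Mul(Add(6, w), Add(o, w)) (Function('D')(o, w) = Mul(Add(o, w), Add(w, 6)) = Mul(Add(o, w), Add(6, w)) = Mul(Add(6, w), Add(o, w)))
V = Rational(-4, 3) (V = Add(Rational(-4, 9), Mul(Rational(1, 9), Mul(-2, Add(-2, 6)))) = Add(Rational(-4, 9), Mul(Rational(1, 9), Mul(-2, 4))) = Add(Rational(-4, 9), Mul(Rational(1, 9), -8)) = Add(Rational(-4, 9), Rational(-8, 9)) = Rational(-4, 3) ≈ -1.3333)
Function('U')(S) = Mul(Rational(-4, 3), Pow(S, 2))
Add(Add(Function('E')(13), Function('U')(Function('D')(-4, 8))), -1018) = Add(Add(Rational(-44, 3), Mul(Rational(-4, 3), Pow(Add(Pow(8, 2), Mul(6, -4), Mul(6, 8), Mul(-4, 8)), 2))), -1018) = Add(Add(Rational(-44, 3), Mul(Rational(-4, 3), Pow(Add(64, -24, 48, -32), 2))), -1018) = Add(Add(Rational(-44, 3), Mul(Rational(-4, 3), Pow(56, 2))), -1018) = Add(Add(Rational(-44, 3), Mul(Rational(-4, 3), 3136)), -1018) = Add(Add(Rational(-44, 3), Rational(-12544, 3)), -1018) = Add(-4196, -1018) = -5214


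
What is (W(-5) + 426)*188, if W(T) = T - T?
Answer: 80088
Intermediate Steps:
W(T) = 0
(W(-5) + 426)*188 = (0 + 426)*188 = 426*188 = 80088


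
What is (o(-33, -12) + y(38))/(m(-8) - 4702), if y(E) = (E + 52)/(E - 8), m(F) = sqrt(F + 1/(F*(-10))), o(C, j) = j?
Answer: 3385440/1768704959 + 108*I*sqrt(355)/1768704959 ≈ 0.0019141 + 1.1505e-6*I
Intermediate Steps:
m(F) = sqrt(F - 1/(10*F)) (m(F) = sqrt(F + 1/(-10*F)) = sqrt(F - 1/(10*F)))
y(E) = (52 + E)/(-8 + E)
(o(-33, -12) + y(38))/(m(-8) - 4702) = (-12 + (52 + 38)/(-8 + 38))/(sqrt(-10/(-8) + 100*(-8))/10 - 4702) = (-12 + 90/30)/(sqrt(-10*(-1/8) - 800)/10 - 4702) = (-12 + (1/30)*90)/(sqrt(5/4 - 800)/10 - 4702) = (-12 + 3)/(sqrt(-3195/4)/10 - 4702) = -9/((3*I*sqrt(355)/2)/10 - 4702) = -9/(3*I*sqrt(355)/20 - 4702) = -9/(-4702 + 3*I*sqrt(355)/20)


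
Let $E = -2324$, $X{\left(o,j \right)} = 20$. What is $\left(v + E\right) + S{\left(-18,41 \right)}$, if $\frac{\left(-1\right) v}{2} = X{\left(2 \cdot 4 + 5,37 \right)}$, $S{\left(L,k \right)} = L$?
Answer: $-2382$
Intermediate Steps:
$v = -40$ ($v = \left(-2\right) 20 = -40$)
$\left(v + E\right) + S{\left(-18,41 \right)} = \left(-40 - 2324\right) - 18 = -2364 - 18 = -2382$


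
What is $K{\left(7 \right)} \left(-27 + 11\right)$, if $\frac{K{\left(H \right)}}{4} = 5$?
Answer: $-320$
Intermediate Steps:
$K{\left(H \right)} = 20$ ($K{\left(H \right)} = 4 \cdot 5 = 20$)
$K{\left(7 \right)} \left(-27 + 11\right) = 20 \left(-27 + 11\right) = 20 \left(-16\right) = -320$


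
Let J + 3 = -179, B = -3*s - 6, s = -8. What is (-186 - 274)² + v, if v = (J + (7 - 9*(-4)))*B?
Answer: 209098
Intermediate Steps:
B = 18 (B = -3*(-8) - 6 = 24 - 6 = 18)
J = -182 (J = -3 - 179 = -182)
v = -2502 (v = (-182 + (7 - 9*(-4)))*18 = (-182 + (7 + 36))*18 = (-182 + 43)*18 = -139*18 = -2502)
(-186 - 274)² + v = (-186 - 274)² - 2502 = (-460)² - 2502 = 211600 - 2502 = 209098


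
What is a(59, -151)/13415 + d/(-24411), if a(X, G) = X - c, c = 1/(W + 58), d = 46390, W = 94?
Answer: -94374027763/49775981880 ≈ -1.8960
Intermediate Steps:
c = 1/152 (c = 1/(94 + 58) = 1/152 ≈ 0.0065789)
a(X, G) = -1/152 + X (a(X, G) = X - 1*1/152 = X - 1/152 = -1/152 + X)
a(59, -151)/13415 + d/(-24411) = (-1/152 + 59)/13415 + 46390/(-24411) = (8967/152)*(1/13415) + 46390*(-1/24411) = 8967/2039080 - 46390/24411 = -94374027763/49775981880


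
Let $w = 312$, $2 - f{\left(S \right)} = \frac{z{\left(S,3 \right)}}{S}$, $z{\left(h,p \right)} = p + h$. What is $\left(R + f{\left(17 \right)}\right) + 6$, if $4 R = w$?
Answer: $\frac{1442}{17} \approx 84.823$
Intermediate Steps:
$z{\left(h,p \right)} = h + p$
$f{\left(S \right)} = 2 - \frac{3 + S}{S}$ ($f{\left(S \right)} = 2 - \frac{S + 3}{S} = 2 - \frac{3 + S}{S}$)
$R = 78$ ($R = \frac{1}{4} \cdot 312 = 78$)
$\left(R + f{\left(17 \right)}\right) + 6 = \left(78 + \frac{-3 + 17}{17}\right) + 6 = \left(78 + \frac{1}{17} \cdot 14\right) + 6 = \left(78 + \frac{14}{17}\right) + 6 = \frac{1340}{17} + 6 = \frac{1442}{17}$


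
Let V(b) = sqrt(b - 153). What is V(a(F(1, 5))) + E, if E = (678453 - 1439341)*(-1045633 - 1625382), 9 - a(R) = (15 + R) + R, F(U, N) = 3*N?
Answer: 2032343261320 + 3*I*sqrt(21) ≈ 2.0323e+12 + 13.748*I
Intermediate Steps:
a(R) = -6 - 2*R (a(R) = 9 - ((15 + R) + R) = 9 - (15 + 2*R) = 9 + (-15 - 2*R) = -6 - 2*R)
E = 2032343261320 (E = -760888*(-2671015) = 2032343261320)
V(b) = sqrt(-153 + b)
V(a(F(1, 5))) + E = sqrt(-153 + (-6 - 6*5)) + 2032343261320 = sqrt(-153 + (-6 - 2*15)) + 2032343261320 = sqrt(-153 + (-6 - 30)) + 2032343261320 = sqrt(-153 - 36) + 2032343261320 = sqrt(-189) + 2032343261320 = 3*I*sqrt(21) + 2032343261320 = 2032343261320 + 3*I*sqrt(21)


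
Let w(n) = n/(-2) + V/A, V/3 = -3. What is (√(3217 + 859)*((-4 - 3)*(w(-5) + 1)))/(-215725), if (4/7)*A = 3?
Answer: √1019/8629 ≈ 0.0036994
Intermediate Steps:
A = 21/4 (A = (7/4)*3 = 21/4 ≈ 5.2500)
V = -9 (V = 3*(-3) = -9)
w(n) = -12/7 - n/2 (w(n) = n/(-2) - 9/21/4 = n*(-½) - 9*4/21 = -n/2 - 12/7 = -12/7 - n/2)
(√(3217 + 859)*((-4 - 3)*(w(-5) + 1)))/(-215725) = (√(3217 + 859)*((-4 - 3)*((-12/7 - ½*(-5)) + 1)))/(-215725) = (√4076*(-7*((-12/7 + 5/2) + 1)))*(-1/215725) = ((2*√1019)*(-7*(11/14 + 1)))*(-1/215725) = ((2*√1019)*(-7*25/14))*(-1/215725) = ((2*√1019)*(-25/2))*(-1/215725) = -25*√1019*(-1/215725) = √1019/8629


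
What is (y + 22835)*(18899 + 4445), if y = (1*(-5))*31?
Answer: 529441920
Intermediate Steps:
y = -155 (y = -5*31 = -155)
(y + 22835)*(18899 + 4445) = (-155 + 22835)*(18899 + 4445) = 22680*23344 = 529441920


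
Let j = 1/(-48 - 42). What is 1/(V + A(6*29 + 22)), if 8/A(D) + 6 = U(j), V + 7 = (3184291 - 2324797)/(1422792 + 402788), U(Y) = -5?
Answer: -10040690/72859933 ≈ -0.13781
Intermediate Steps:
j = -1/90 (j = 1/(-90) = -1/90 ≈ -0.011111)
V = -5959783/912790 (V = -7 + (3184291 - 2324797)/(1422792 + 402788) = -7 + 859494/1825580 = -7 + 859494*(1/1825580) = -7 + 429747/912790 = -5959783/912790 ≈ -6.5292)
A(D) = -8/11 (A(D) = 8/(-6 - 5) = 8/(-11) = 8*(-1/11) = -8/11)
1/(V + A(6*29 + 22)) = 1/(-5959783/912790 - 8/11) = 1/(-72859933/10040690) = -10040690/72859933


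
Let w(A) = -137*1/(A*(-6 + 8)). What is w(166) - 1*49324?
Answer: -16375705/332 ≈ -49324.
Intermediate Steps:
w(A) = -137/(2*A) (w(A) = -137*1/(2*A) = -137/(2*A))
w(166) - 1*49324 = -137/2/166 - 1*49324 = -137/2*1/166 - 49324 = -137/332 - 49324 = -16375705/332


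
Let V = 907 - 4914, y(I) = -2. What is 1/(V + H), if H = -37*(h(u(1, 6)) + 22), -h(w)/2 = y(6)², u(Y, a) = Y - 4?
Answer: -1/4525 ≈ -0.00022099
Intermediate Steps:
u(Y, a) = -4 + Y
h(w) = -8 (h(w) = -2*(-2)² = -2*4 = -8)
V = -4007
H = -518 (H = -37*(-8 + 22) = -37*14 = -518)
1/(V + H) = 1/(-4007 - 518) = 1/(-4525) = -1/4525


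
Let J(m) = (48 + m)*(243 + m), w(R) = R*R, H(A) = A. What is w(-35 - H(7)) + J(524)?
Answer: 440488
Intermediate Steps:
w(R) = R**2
w(-35 - H(7)) + J(524) = (-35 - 1*7)**2 + (11664 + 524**2 + 291*524) = (-35 - 7)**2 + (11664 + 274576 + 152484) = (-42)**2 + 438724 = 1764 + 438724 = 440488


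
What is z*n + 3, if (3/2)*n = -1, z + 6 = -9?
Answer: 13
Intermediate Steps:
z = -15 (z = -6 - 9 = -15)
n = -2/3 (n = (2/3)*(-1) = -2/3 ≈ -0.66667)
z*n + 3 = -15*(-2/3) + 3 = 10 + 3 = 13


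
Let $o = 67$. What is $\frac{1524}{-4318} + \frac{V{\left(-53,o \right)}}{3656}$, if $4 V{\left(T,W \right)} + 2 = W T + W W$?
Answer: $- \frac{8979}{31076} \approx -0.28894$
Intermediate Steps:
$V{\left(T,W \right)} = - \frac{1}{2} + \frac{W^{2}}{4} + \frac{T W}{4}$ ($V{\left(T,W \right)} = - \frac{1}{2} + \frac{W T + W W}{4} = - \frac{1}{2} + \frac{T W + W^{2}}{4} = - \frac{1}{2} + \frac{W^{2} + T W}{4} = - \frac{1}{2} + \left(\frac{W^{2}}{4} + \frac{T W}{4}\right) = - \frac{1}{2} + \frac{W^{2}}{4} + \frac{T W}{4}$)
$\frac{1524}{-4318} + \frac{V{\left(-53,o \right)}}{3656} = \frac{1524}{-4318} + \frac{- \frac{1}{2} + \frac{67^{2}}{4} + \frac{1}{4} \left(-53\right) 67}{3656} = 1524 \left(- \frac{1}{4318}\right) + \left(- \frac{1}{2} + \frac{1}{4} \cdot 4489 - \frac{3551}{4}\right) \frac{1}{3656} = - \frac{6}{17} + \left(- \frac{1}{2} + \frac{4489}{4} - \frac{3551}{4}\right) \frac{1}{3656} = - \frac{6}{17} + 234 \cdot \frac{1}{3656} = - \frac{6}{17} + \frac{117}{1828} = - \frac{8979}{31076}$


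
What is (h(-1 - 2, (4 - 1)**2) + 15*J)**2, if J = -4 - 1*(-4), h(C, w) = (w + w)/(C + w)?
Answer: 9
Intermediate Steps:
h(C, w) = 2*w/(C + w) (h(C, w) = (2*w)/(C + w) = 2*w/(C + w))
J = 0 (J = -4 + 4 = 0)
(h(-1 - 2, (4 - 1)**2) + 15*J)**2 = (2*(4 - 1)**2/((-1 - 2) + (4 - 1)**2) + 15*0)**2 = (2*3**2/(-3 + 3**2) + 0)**2 = (2*9/(-3 + 9) + 0)**2 = (2*9/6 + 0)**2 = (2*9*(1/6) + 0)**2 = (3 + 0)**2 = 3**2 = 9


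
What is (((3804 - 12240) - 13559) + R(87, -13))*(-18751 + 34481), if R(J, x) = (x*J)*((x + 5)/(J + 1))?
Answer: -344364020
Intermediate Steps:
R(J, x) = J*x*(5 + x)/(1 + J) (R(J, x) = (J*x)*((5 + x)/(1 + J)) = J*x*(5 + x)/(1 + J))
(((3804 - 12240) - 13559) + R(87, -13))*(-18751 + 34481) = (((3804 - 12240) - 13559) + 87*(-13)*(5 - 13)/(1 + 87))*(-18751 + 34481) = ((-8436 - 13559) + 87*(-13)*(-8)/88)*15730 = (-21995 + 87*(-13)*(1/88)*(-8))*15730 = (-21995 + 1131/11)*15730 = -240814/11*15730 = -344364020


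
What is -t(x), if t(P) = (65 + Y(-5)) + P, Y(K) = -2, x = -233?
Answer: 170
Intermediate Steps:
t(P) = 63 + P (t(P) = (65 - 2) + P = 63 + P)
-t(x) = -(63 - 233) = -1*(-170) = 170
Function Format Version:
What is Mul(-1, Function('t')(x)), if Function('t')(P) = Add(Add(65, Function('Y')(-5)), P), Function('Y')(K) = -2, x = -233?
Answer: 170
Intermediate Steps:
Function('t')(P) = Add(63, P) (Function('t')(P) = Add(Add(65, -2), P) = Add(63, P))
Mul(-1, Function('t')(x)) = Mul(-1, Add(63, -233)) = Mul(-1, -170) = 170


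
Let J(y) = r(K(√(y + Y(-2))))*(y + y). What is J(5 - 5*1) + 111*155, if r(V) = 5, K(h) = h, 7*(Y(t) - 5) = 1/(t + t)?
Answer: 17205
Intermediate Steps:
Y(t) = 5 + 1/(14*t) (Y(t) = 5 + 1/(7*(t + t)) = 5 + 1/(7*((2*t))) = 5 + (1/(2*t))/7 = 5 + 1/(14*t))
J(y) = 10*y (J(y) = 5*(y + y) = 5*(2*y) = 10*y)
J(5 - 5*1) + 111*155 = 10*(5 - 5*1) + 111*155 = 10*(5 - 5) + 17205 = 10*0 + 17205 = 0 + 17205 = 17205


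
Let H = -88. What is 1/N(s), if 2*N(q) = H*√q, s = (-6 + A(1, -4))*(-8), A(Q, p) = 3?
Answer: -√6/528 ≈ -0.0046392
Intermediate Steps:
s = 24 (s = (-6 + 3)*(-8) = -3*(-8) = 24)
N(q) = -44*√q (N(q) = (-88*√q)/2 = -44*√q)
1/N(s) = 1/(-88*√6) = -√6/528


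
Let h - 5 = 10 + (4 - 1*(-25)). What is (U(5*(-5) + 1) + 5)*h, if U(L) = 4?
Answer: 396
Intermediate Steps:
h = 44 (h = 5 + (10 + (4 - 1*(-25))) = 5 + (10 + (4 + 25)) = 5 + (10 + 29) = 5 + 39 = 44)
(U(5*(-5) + 1) + 5)*h = (4 + 5)*44 = 9*44 = 396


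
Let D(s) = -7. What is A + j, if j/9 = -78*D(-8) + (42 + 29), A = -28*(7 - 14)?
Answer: 5749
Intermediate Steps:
A = 196 (A = -28*(-7) = 196)
j = 5553 (j = 9*(-78*(-7) + (42 + 29)) = 9*(546 + 71) = 9*617 = 5553)
A + j = 196 + 5553 = 5749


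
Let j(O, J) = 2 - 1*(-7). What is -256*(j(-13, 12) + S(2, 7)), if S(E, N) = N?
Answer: -4096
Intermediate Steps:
j(O, J) = 9 (j(O, J) = 2 + 7 = 9)
-256*(j(-13, 12) + S(2, 7)) = -256*(9 + 7) = -256*16 = -4096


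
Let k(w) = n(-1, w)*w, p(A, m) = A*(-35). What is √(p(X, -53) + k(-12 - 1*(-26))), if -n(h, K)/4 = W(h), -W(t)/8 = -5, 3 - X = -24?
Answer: 7*I*√65 ≈ 56.436*I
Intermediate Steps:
X = 27 (X = 3 - 1*(-24) = 3 + 24 = 27)
W(t) = 40 (W(t) = -8*(-5) = 40)
n(h, K) = -160 (n(h, K) = -4*40 = -160)
p(A, m) = -35*A
k(w) = -160*w
√(p(X, -53) + k(-12 - 1*(-26))) = √(-35*27 - 160*(-12 - 1*(-26))) = √(-945 - 160*(-12 + 26)) = √(-945 - 160*14) = √(-945 - 2240) = √(-3185) = 7*I*√65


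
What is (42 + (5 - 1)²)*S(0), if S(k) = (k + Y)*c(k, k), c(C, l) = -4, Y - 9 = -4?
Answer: -1160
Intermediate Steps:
Y = 5 (Y = 9 - 4 = 5)
S(k) = -20 - 4*k (S(k) = (k + 5)*(-4) = (5 + k)*(-4) = -20 - 4*k)
(42 + (5 - 1)²)*S(0) = (42 + (5 - 1)²)*(-20 - 4*0) = (42 + 4²)*(-20 + 0) = (42 + 16)*(-20) = 58*(-20) = -1160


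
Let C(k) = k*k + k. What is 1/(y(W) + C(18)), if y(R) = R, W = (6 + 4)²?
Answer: 1/442 ≈ 0.0022624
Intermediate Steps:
W = 100 (W = 10² = 100)
C(k) = k + k² (C(k) = k² + k = k + k²)
1/(y(W) + C(18)) = 1/(100 + 18*(1 + 18)) = 1/(100 + 18*19) = 1/(100 + 342) = 1/442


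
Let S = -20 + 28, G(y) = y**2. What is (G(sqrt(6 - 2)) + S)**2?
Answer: 144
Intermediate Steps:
S = 8
(G(sqrt(6 - 2)) + S)**2 = ((sqrt(6 - 2))**2 + 8)**2 = ((sqrt(4))**2 + 8)**2 = (2**2 + 8)**2 = (4 + 8)**2 = 12**2 = 144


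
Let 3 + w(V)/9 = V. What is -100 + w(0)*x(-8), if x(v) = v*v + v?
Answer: -1612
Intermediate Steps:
w(V) = -27 + 9*V
x(v) = v + v² (x(v) = v² + v = v + v²)
-100 + w(0)*x(-8) = -100 + (-27 + 9*0)*(-8*(1 - 8)) = -100 + (-27 + 0)*(-8*(-7)) = -100 - 27*56 = -100 - 1512 = -1612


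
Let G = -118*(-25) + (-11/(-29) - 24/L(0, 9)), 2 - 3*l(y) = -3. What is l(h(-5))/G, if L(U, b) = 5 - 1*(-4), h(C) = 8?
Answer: 145/256451 ≈ 0.00056541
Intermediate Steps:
L(U, b) = 9 (L(U, b) = 5 + 4 = 9)
l(y) = 5/3 (l(y) = ⅔ - ⅓*(-3) = ⅔ + 1 = 5/3)
G = 256451/87 (G = -118*(-25) + (-11/(-29) - 24/9) = 2950 + (-11*(-1/29) - 24*⅑) = 2950 + (11/29 - 8/3) = 2950 - 199/87 = 256451/87 ≈ 2947.7)
l(h(-5))/G = 5/(3*(256451/87)) = (5/3)*(87/256451) = 145/256451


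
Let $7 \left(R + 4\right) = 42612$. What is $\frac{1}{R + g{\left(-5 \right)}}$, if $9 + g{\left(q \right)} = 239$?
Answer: $\frac{7}{44194} \approx 0.00015839$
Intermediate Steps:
$R = \frac{42584}{7}$ ($R = -4 + \frac{1}{7} \cdot 42612 = -4 + \frac{42612}{7} = \frac{42584}{7} \approx 6083.4$)
$g{\left(q \right)} = 230$ ($g{\left(q \right)} = -9 + 239 = 230$)
$\frac{1}{R + g{\left(-5 \right)}} = \frac{1}{\frac{42584}{7} + 230} = \frac{1}{\frac{44194}{7}} = \frac{7}{44194}$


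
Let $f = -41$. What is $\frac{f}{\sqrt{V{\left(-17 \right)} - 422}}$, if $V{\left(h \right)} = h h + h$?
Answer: $\frac{41 i \sqrt{6}}{30} \approx 3.3476 i$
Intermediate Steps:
$V{\left(h \right)} = h + h^{2}$ ($V{\left(h \right)} = h^{2} + h = h + h^{2}$)
$\frac{f}{\sqrt{V{\left(-17 \right)} - 422}} = - \frac{41}{\sqrt{- 17 \left(1 - 17\right) - 422}} = - \frac{41}{\sqrt{\left(-17\right) \left(-16\right) - 422}} = - \frac{41}{\sqrt{272 - 422}} = - \frac{41}{\sqrt{-150}} = - \frac{41}{5 i \sqrt{6}} = - 41 \left(- \frac{i \sqrt{6}}{30}\right) = \frac{41 i \sqrt{6}}{30}$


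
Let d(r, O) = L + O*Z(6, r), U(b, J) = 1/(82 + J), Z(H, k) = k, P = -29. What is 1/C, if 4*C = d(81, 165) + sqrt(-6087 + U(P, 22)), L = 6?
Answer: 5562336/18594131711 - 8*I*sqrt(16459222)/18594131711 ≈ 0.00029914 - 1.7455e-6*I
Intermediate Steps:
d(r, O) = 6 + O*r
C = 13371/4 + I*sqrt(16459222)/208 (C = ((6 + 165*81) + sqrt(-6087 + 1/(82 + 22)))/4 = ((6 + 13365) + sqrt(-6087 + 1/104))/4 = (13371 + sqrt(-6087 + 1/104))/4 = (13371 + sqrt(-633047/104))/4 = (13371 + I*sqrt(16459222)/52)/4 = 13371/4 + I*sqrt(16459222)/208 ≈ 3342.8 + 19.505*I)
1/C = 1/(13371/4 + I*sqrt(16459222)/208)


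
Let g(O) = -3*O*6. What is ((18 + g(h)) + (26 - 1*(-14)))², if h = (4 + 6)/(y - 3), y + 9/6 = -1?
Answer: 996004/121 ≈ 8231.4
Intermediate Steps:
y = -5/2 (y = -3/2 - 1 = -5/2 ≈ -2.5000)
h = -20/11 (h = (4 + 6)/(-5/2 - 3) = 10/(-11/2) = 10*(-2/11) = -20/11 ≈ -1.8182)
g(O) = -18*O
((18 + g(h)) + (26 - 1*(-14)))² = ((18 - 18*(-20/11)) + (26 - 1*(-14)))² = ((18 + 360/11) + (26 + 14))² = (558/11 + 40)² = (998/11)² = 996004/121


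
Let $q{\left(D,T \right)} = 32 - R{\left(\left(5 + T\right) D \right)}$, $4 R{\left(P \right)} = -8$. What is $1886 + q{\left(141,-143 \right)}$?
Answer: $1920$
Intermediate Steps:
$R{\left(P \right)} = -2$ ($R{\left(P \right)} = \frac{1}{4} \left(-8\right) = -2$)
$q{\left(D,T \right)} = 34$ ($q{\left(D,T \right)} = 32 - -2 = 32 + 2 = 34$)
$1886 + q{\left(141,-143 \right)} = 1886 + 34 = 1920$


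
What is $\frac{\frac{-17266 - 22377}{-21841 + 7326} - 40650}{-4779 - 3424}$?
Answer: $\frac{45384239}{9158965} \approx 4.9552$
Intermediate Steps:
$\frac{\frac{-17266 - 22377}{-21841 + 7326} - 40650}{-4779 - 3424} = \frac{- \frac{39643}{-14515} - 40650}{-8203} = \left(\left(-39643\right) \left(- \frac{1}{14515}\right) - 40650\right) \left(- \frac{1}{8203}\right) = \left(\frac{39643}{14515} - 40650\right) \left(- \frac{1}{8203}\right) = \left(- \frac{589995107}{14515}\right) \left(- \frac{1}{8203}\right) = \frac{45384239}{9158965}$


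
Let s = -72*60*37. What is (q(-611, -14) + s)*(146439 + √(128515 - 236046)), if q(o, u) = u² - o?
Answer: -23288633487 - 159033*I*√107531 ≈ -2.3289e+10 - 5.215e+7*I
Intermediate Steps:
s = -159840 (s = -4320*37 = -159840)
(q(-611, -14) + s)*(146439 + √(128515 - 236046)) = (((-14)² - 1*(-611)) - 159840)*(146439 + √(128515 - 236046)) = ((196 + 611) - 159840)*(146439 + √(-107531)) = (807 - 159840)*(146439 + I*√107531) = -159033*(146439 + I*√107531) = -23288633487 - 159033*I*√107531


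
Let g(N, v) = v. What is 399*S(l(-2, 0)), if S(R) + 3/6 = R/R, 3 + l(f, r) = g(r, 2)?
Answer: 399/2 ≈ 199.50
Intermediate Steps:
l(f, r) = -1 (l(f, r) = -3 + 2 = -1)
S(R) = 1/2 (S(R) = -1/2 + R/R = -1/2 + 1 = 1/2)
399*S(l(-2, 0)) = 399*(1/2) = 399/2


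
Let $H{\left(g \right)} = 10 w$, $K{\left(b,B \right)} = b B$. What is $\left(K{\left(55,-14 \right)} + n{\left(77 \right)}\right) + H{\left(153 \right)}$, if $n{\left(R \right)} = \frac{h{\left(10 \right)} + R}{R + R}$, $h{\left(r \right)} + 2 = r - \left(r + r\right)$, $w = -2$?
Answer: $- \frac{121595}{154} \approx -789.58$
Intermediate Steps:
$h{\left(r \right)} = -2 - r$ ($h{\left(r \right)} = -2 + \left(r - \left(r + r\right)\right) = -2 + \left(r - 2 r\right) = -2 - r$)
$n{\left(R \right)} = \frac{-12 + R}{2 R}$ ($n{\left(R \right)} = \frac{\left(-2 - 10\right) + R}{R + R} = \frac{\left(-2 - 10\right) + R}{2 R} = \left(-12 + R\right) \frac{1}{2 R} = \frac{-12 + R}{2 R}$)
$K{\left(b,B \right)} = B b$
$H{\left(g \right)} = -20$ ($H{\left(g \right)} = 10 \left(-2\right) = -20$)
$\left(K{\left(55,-14 \right)} + n{\left(77 \right)}\right) + H{\left(153 \right)} = \left(\left(-14\right) 55 + \frac{-12 + 77}{2 \cdot 77}\right) - 20 = \left(-770 + \frac{1}{2} \cdot \frac{1}{77} \cdot 65\right) - 20 = \left(-770 + \frac{65}{154}\right) - 20 = - \frac{118515}{154} - 20 = - \frac{121595}{154}$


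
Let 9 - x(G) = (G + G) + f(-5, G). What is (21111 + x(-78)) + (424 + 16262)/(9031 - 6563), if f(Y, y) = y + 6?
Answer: 26351775/1234 ≈ 21355.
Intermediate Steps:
f(Y, y) = 6 + y
x(G) = 3 - 3*G (x(G) = 9 - ((G + G) + (6 + G)) = 9 - (2*G + (6 + G)) = 9 - (6 + 3*G) = 9 + (-6 - 3*G) = 3 - 3*G)
(21111 + x(-78)) + (424 + 16262)/(9031 - 6563) = (21111 + (3 - 3*(-78))) + (424 + 16262)/(9031 - 6563) = (21111 + (3 + 234)) + 16686/2468 = (21111 + 237) + 16686*(1/2468) = 21348 + 8343/1234 = 26351775/1234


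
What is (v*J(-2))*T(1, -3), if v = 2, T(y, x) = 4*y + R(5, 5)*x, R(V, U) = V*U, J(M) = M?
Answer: 284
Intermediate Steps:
R(V, U) = U*V
T(y, x) = 4*y + 25*x (T(y, x) = 4*y + (5*5)*x = 4*y + 25*x)
(v*J(-2))*T(1, -3) = (2*(-2))*(4*1 + 25*(-3)) = -4*(4 - 75) = -4*(-71) = 284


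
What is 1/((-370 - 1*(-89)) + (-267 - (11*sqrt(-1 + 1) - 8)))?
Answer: -1/540 ≈ -0.0018519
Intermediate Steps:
1/((-370 - 1*(-89)) + (-267 - (11*sqrt(-1 + 1) - 8))) = 1/((-370 + 89) + (-267 - (11*sqrt(0) - 8))) = 1/(-281 + (-267 - (11*0 - 8))) = 1/(-281 + (-267 - (0 - 8))) = 1/(-281 + (-267 - 1*(-8))) = 1/(-281 + (-267 + 8)) = 1/(-281 - 259) = 1/(-540) = -1/540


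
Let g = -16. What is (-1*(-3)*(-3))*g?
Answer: 144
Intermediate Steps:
(-1*(-3)*(-3))*g = (-1*(-3)*(-3))*(-16) = (3*(-3))*(-16) = -9*(-16) = 144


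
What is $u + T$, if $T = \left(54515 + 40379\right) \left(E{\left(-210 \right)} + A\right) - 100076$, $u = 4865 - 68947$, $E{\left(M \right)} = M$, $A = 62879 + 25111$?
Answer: $8329631162$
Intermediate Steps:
$A = 87990$
$u = -64082$
$T = 8329695244$ ($T = \left(54515 + 40379\right) \left(-210 + 87990\right) - 100076 = 94894 \cdot 87780 - 100076 = 8329795320 - 100076 = 8329695244$)
$u + T = -64082 + 8329695244 = 8329631162$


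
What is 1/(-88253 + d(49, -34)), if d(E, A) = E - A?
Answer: -1/88170 ≈ -1.1342e-5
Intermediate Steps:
1/(-88253 + d(49, -34)) = 1/(-88253 + (49 - 1*(-34))) = 1/(-88253 + (49 + 34)) = 1/(-88253 + 83) = 1/(-88170) = -1/88170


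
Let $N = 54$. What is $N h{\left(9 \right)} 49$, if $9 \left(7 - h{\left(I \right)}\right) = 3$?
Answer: $17640$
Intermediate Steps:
$h{\left(I \right)} = \frac{20}{3}$ ($h{\left(I \right)} = 7 - \frac{1}{3} = \frac{20}{3}$)
$N h{\left(9 \right)} 49 = 54 \cdot \frac{20}{3} \cdot 49 = 360 \cdot 49 = 17640$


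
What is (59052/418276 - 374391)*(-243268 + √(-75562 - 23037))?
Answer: 9523863798615888/104569 - 39149677716*I*√98599/104569 ≈ 9.1077e+10 - 1.1756e+8*I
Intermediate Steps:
(59052/418276 - 374391)*(-243268 + √(-75562 - 23037)) = (59052*(1/418276) - 374391)*(-243268 + √(-98599)) = (14763/104569 - 374391)*(-243268 + I*√98599) = -39149677716*(-243268 + I*√98599)/104569 = 9523863798615888/104569 - 39149677716*I*√98599/104569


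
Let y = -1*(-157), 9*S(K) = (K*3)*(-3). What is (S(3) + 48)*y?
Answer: 7065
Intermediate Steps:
S(K) = -K (S(K) = ((K*3)*(-3))/9 = ((3*K)*(-3))/9 = (-9*K)/9 = -K)
y = 157
(S(3) + 48)*y = (-1*3 + 48)*157 = (-3 + 48)*157 = 45*157 = 7065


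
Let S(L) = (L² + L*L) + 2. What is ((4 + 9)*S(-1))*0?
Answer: 0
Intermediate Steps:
S(L) = 2 + 2*L² (S(L) = (L² + L²) + 2 = 2*L² + 2 = 2 + 2*L²)
((4 + 9)*S(-1))*0 = ((4 + 9)*(2 + 2*(-1)²))*0 = (13*(2 + 2*1))*0 = (13*(2 + 2))*0 = (13*4)*0 = 52*0 = 0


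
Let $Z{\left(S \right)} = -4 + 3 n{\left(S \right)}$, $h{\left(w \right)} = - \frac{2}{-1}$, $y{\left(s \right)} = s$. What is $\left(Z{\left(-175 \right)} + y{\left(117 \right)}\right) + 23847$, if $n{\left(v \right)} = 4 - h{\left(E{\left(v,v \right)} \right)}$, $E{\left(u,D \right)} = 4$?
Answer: $23966$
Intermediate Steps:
$h{\left(w \right)} = 2$ ($h{\left(w \right)} = \left(-2\right) \left(-1\right) = 2$)
$n{\left(v \right)} = 2$ ($n{\left(v \right)} = 4 - 2 = 2$)
$Z{\left(S \right)} = 2$ ($Z{\left(S \right)} = -4 + 3 \cdot 2 = -4 + 6 = 2$)
$\left(Z{\left(-175 \right)} + y{\left(117 \right)}\right) + 23847 = \left(2 + 117\right) + 23847 = 119 + 23847 = 23966$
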